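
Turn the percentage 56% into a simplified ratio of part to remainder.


56% means 56 parts out of 100; remainder = 44
Part : remainder = 56:44
GCD = 4
= 14:11

14:11


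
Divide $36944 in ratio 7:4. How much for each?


Total parts = 7 + 4 = 11
Part 1: 36944 × 7/11 = 23509.82
Part 2: 36944 × 4/11 = 13434.18
= Part 1: $23509.82, Part 2: $13434.18

Part 1: $23509.82, Part 2: $13434.18


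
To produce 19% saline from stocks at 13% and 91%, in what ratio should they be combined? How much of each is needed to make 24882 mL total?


Let x parts of 13% mix with y parts of 91%.
13x + 91y = 19(x + y)
13x + 91y = 19x + 19y
x(13 - 19) = y(19 - 91)
x/y = (91 - 19)/(19 - 13) = 72/6
Simplify: 12:1
Total parts = 13; one part = 24882/13 = 1914.00 mL
13% solution: 12×1914.00 = 22968.00 mL
91% solution: 1×1914.00 = 1914.00 mL
= ratio 12:1; 22968.00 mL and 1914.00 mL

ratio 12:1; 22968.00 mL and 1914.00 mL


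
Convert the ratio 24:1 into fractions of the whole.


Total parts = 24 + 1 = 25
First part: 24/25 = 24/25
Second part: 1/25 = 1/25
= 24/25 and 1/25

24/25 and 1/25


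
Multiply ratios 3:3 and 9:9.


Compound ratio = (3×9) : (3×9)
= 27:27
GCD = 27
= 1:1

1:1


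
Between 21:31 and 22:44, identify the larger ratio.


21/31 = 0.6774
22/44 = 0.5000
0.6774 > 0.5000, so 21:31 is greater
= 21:31

21:31


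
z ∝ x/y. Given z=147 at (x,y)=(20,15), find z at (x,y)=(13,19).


z = k·x/y
Solve for k using the known point: k = z·y/x = 147×15/20 = 2205/20 = 110.2500
Now evaluate at x=13, y=19:
z = k × 13 / 19 = (2205 × 13) / (20 × 19) = 28665/380
≈ 75.4342

75.4342


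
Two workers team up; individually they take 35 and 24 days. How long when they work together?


Rate of A = 1/35 per day
Rate of B = 1/24 per day
Combined rate = 1/35 + 1/24 = 59/840 ≈ 0.0702 per day
Days = 1 / combined rate = 840/59
≈ 14.24 days

14.24 days


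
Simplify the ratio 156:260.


GCD(156, 260) = 52
156/52 : 260/52
= 3:5

3:5


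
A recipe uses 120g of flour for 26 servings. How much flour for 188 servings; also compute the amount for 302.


Direct proportion: y/x = constant
k = 120/26 ≈ 4.6154
y at x=188: k × 188 = 120 × 188 / 26 = 22560/26 ≈ 867.69
y at x=302: k × 302 = 120 × 302 / 26 = 36240/26 ≈ 1393.85
= 867.69 and 1393.85

867.69 and 1393.85


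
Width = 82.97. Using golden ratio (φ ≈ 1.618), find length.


φ = (1 + √5) / 2 ≈ 1.618
Length = width × φ = 82.97 × 1.618 = 134.24546
≈ 134.25

134.25


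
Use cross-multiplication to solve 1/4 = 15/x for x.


Cross multiply: 1 × x = 4 × 15
1x = 60
x = 60 / 1
= 60.00

60.00


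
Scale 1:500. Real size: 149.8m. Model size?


Model size = real / scale
= 149.8 / 500
= 0.2996 m

0.2996 m


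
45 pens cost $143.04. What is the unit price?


Unit rate = total / quantity
= 143.04 / 45
= $3.18 per unit

$3.18 per unit


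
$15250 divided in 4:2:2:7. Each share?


Total parts = 4 + 2 + 2 + 7 = 15
Part 1: 15250 × 4/15 = 4066.67
Part 2: 15250 × 2/15 = 2033.33
Part 3: 15250 × 2/15 = 2033.33
Part 4: 15250 × 7/15 = 7116.67
= Part 1: $4066.67, Part 2: $2033.33, Part 3: $2033.33, Part 4: $7116.67

Part 1: $4066.67, Part 2: $2033.33, Part 3: $2033.33, Part 4: $7116.67


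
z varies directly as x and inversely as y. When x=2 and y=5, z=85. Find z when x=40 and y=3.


z = k·x/y
Solve for k using the known point: k = z·y/x = 85×5/2 = 425/2 = 212.5000
Now evaluate at x=40, y=3:
z = k × 40 / 3 = (425 × 40) / (2 × 3) = 17000/6
≈ 2833.3333

2833.3333


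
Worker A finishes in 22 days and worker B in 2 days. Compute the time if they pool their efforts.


Rate of A = 1/22 per day
Rate of B = 1/2 per day
Combined rate = 1/22 + 1/2 = 24/44 ≈ 0.5455 per day
Days = 1 / combined rate = 44/24
≈ 1.83 days

1.83 days


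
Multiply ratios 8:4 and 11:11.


Compound ratio = (8×11) : (4×11)
= 88:44
GCD = 44
= 2:1

2:1


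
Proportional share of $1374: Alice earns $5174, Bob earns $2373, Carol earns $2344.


Total income = 5174 + 2373 + 2344 = $9891
Alice: $1374 × 5174/9891 = $718.74
Bob: $1374 × 2373/9891 = $329.64
Carol: $1374 × 2344/9891 = $325.61
= Alice: $718.74, Bob: $329.64, Carol: $325.61

Alice: $718.74, Bob: $329.64, Carol: $325.61


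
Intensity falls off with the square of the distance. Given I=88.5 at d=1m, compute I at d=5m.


I₁d₁² = I₂d₂²
I₂ = I₁ × (d₁/d₂)²
= 88.5 × (1/5)²
= 88.5 × 1/25
= 88.5/25
= 3.5400

3.5400


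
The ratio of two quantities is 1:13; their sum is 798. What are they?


Let A = 1k, B = 13k.
1k + 13k = 798
14k = 798 → k = 798/14 = 57
A = 1×57 = 57, B = 13×57 = 741
= A = 57, B = 741

A = 57, B = 741


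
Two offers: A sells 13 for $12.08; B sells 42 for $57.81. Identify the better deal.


Deal A: $12.08/13 = $0.9292/unit
Deal B: $57.81/42 = $1.3764/unit
A is cheaper per unit
= Deal A

Deal A


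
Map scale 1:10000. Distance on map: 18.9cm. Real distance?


Real distance = map distance × scale
= 18.9cm × 10000
= 189000 cm = 1890.0 m
= 1.890 km

1.890 km


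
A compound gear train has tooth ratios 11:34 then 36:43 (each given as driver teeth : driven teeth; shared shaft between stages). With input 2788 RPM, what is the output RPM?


Stage 1: RPM_B = RPM_A × t_A/t_B = 2788 × 11/34 = 30668/34 = 902.00
B and C share a shaft → RPM_C = RPM_B
Stage 2: RPM_D = RPM_C × t_C/t_D = RPM_A × (t_A×t_C)/(t_B×t_D)
Overall ratio = (11×36)/(34×43) = 396/1462
RPM_D = 2788 × 396/1462 = 1104048/1462
≈ 755.16 RPM

755.16 RPM


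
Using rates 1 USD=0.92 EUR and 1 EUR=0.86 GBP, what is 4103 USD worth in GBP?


Step 1: 4103 USD × 0.92 = 3774.76 EUR
Step 2: 3774.76 EUR × 0.86 = 3246.29 GBP
Implied rate USD→GBP = 0.92 × 0.86 = 0.7912
= 3246.29 GBP

3246.29 GBP


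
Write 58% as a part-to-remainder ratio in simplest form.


58% means 58 parts out of 100; remainder = 42
Part : remainder = 58:42
GCD = 2
= 29:21

29:21


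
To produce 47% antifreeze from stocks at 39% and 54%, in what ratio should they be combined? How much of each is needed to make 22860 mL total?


Let x parts of 39% mix with y parts of 54%.
39x + 54y = 47(x + y)
39x + 54y = 47x + 47y
x(39 - 47) = y(47 - 54)
x/y = (54 - 47)/(47 - 39) = 7/8
Simplify: 7:8
Total parts = 15; one part = 22860/15 = 1524.00 mL
39% solution: 7×1524.00 = 10668.00 mL
54% solution: 8×1524.00 = 12192.00 mL
= ratio 7:8; 10668.00 mL and 12192.00 mL

ratio 7:8; 10668.00 mL and 12192.00 mL


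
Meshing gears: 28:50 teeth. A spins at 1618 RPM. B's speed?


Gear ratio = 28:50 = 14:25
RPM_B = RPM_A × (teeth_A / teeth_B)
= 1618 × (28/50)
= 906.1 RPM

906.1 RPM


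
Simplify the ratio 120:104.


GCD(120, 104) = 8
120/8 : 104/8
= 15:13

15:13


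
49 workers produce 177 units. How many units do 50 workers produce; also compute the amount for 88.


Direct proportion: y/x = constant
k = 177/49 ≈ 3.6122
y at x=50: k × 50 = 177 × 50 / 49 = 8850/49 ≈ 180.61
y at x=88: k × 88 = 177 × 88 / 49 = 15576/49 ≈ 317.88
= 180.61 and 317.88

180.61 and 317.88


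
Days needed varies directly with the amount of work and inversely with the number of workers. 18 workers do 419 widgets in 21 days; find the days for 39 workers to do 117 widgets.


Days ∝ work / workers, so d₂ = d₁ × (m₁/m₂) × (w₂/w₁)
Workers factor (inverse): 18/39 ≈ 0.4615
Work factor (direct): 117/419 ≈ 0.2792
d₂ = 21 × 18/39 × 117/419 = (21 × 18 × 117) / (39 × 419) = 44226/16341
≈ 2.71 days

2.71 days


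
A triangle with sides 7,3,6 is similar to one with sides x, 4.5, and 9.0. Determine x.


Scale factor = 4.5/3 = 1.5
Missing side = 7 × 1.5
= 10.5

10.5


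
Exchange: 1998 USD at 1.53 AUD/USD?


Amount × rate = 1998 × 1.53
= 3056.94 AUD

3056.94 AUD


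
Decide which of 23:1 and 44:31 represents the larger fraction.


23/1 = 23.0000
44/31 = 1.4194
23.0000 > 1.4194, so 23:1 is greater
= 23:1

23:1


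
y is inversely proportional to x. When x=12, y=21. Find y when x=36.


Inverse proportion: x × y = constant
k = 12 × 21 = 252
y₂ = k / 36 = 252 / 36
= 7.00

7.00


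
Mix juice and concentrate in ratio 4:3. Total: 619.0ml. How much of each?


Total parts = 4 + 3 = 7
juice: 619.0 × 4/7 = 353.7ml
concentrate: 619.0 × 3/7 = 265.3ml
= 353.7ml and 265.3ml

353.7ml and 265.3ml


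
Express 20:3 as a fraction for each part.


Total parts = 20 + 3 = 23
First part: 20/23 = 20/23
Second part: 3/23 = 3/23
= 20/23 and 3/23

20/23 and 3/23


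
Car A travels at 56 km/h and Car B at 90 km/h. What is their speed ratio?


Ratio = 56:90
GCD = 2
Simplified = 28:45
Time ratio (same distance) = 45:28
Speed ratio = 28:45

28:45


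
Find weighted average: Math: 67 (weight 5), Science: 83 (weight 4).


Numerator = 67×5 + 83×4
= 335 + 332
= 667
Total weight = 9
Weighted avg = 667/9
= 74.11

74.11


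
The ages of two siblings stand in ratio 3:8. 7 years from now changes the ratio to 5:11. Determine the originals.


Let A = 3k, B = 8k.
(3k + 7) / (8k + 7) = 5/11
Cross-multiply: 11(3k + 7) = 5(8k + 7)
33k + 77 = 40k + 35
33k - 40k = 35 - 77
-7k = -42
k = -42/-7 = 6
A = 3×6 = 18, B = 8×6 = 48
= A = 18, B = 48

A = 18, B = 48


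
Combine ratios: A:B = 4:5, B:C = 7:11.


Match B: multiply A:B by 7 → 28:35
Multiply B:C by 5 → 35:55
Combined: 28:35:55
GCD = 1
= 28:35:55

28:35:55


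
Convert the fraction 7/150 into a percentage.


Percentage = (part / whole) × 100
= (7 / 150) × 100
≈ 4.67%

4.67%


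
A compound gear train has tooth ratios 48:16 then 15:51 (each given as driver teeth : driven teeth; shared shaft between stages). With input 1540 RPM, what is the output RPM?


Stage 1: RPM_B = RPM_A × t_A/t_B = 1540 × 48/16 = 73920/16 = 4620.00
B and C share a shaft → RPM_C = RPM_B
Stage 2: RPM_D = RPM_C × t_C/t_D = RPM_A × (t_A×t_C)/(t_B×t_D)
Overall ratio = (48×15)/(16×51) = 720/816
RPM_D = 1540 × 720/816 = 1108800/816
≈ 1358.82 RPM

1358.82 RPM


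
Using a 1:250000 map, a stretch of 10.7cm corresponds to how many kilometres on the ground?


Real distance = map distance × scale
= 10.7cm × 250000
= 2675000 cm = 26750.0 m
= 26.750 km

26.750 km


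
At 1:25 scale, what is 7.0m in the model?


Model size = real / scale
= 7.0 / 25
= 0.2800 m

0.2800 m


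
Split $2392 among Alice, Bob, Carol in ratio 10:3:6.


Total parts = 10 + 3 + 6 = 19
Alice: 2392 × 10/19 = 1258.95
Bob: 2392 × 3/19 = 377.68
Carol: 2392 × 6/19 = 755.37
= Alice: $1258.95, Bob: $377.68, Carol: $755.37

Alice: $1258.95, Bob: $377.68, Carol: $755.37


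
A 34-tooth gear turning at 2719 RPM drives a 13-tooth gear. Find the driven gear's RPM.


Gear ratio = 34:13 = 34:13
RPM_B = RPM_A × (teeth_A / teeth_B)
= 2719 × (34/13)
= 7111.2 RPM

7111.2 RPM


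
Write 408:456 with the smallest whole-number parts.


GCD(408, 456) = 24
408/24 : 456/24
= 17:19

17:19


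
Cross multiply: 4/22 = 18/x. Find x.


Cross multiply: 4 × x = 22 × 18
4x = 396
x = 396 / 4
= 99.00

99.00


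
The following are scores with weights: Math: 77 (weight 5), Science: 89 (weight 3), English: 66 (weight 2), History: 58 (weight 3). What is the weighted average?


Numerator = 77×5 + 89×3 + 66×2 + 58×3
= 385 + 267 + 132 + 174
= 958
Total weight = 13
Weighted avg = 958/13
= 73.69

73.69


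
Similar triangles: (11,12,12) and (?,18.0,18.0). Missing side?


Scale factor = 18.0/12 = 1.5
Missing side = 11 × 1.5
= 16.5

16.5


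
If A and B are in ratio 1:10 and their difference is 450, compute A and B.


Let A = 1k, B = 10k.
10k - 1k = 450
9k = 450 → k = 450/9 = 50
A = 1×50 = 50, B = 10×50 = 500
= A = 50, B = 500

A = 50, B = 500


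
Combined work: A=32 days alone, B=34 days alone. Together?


Rate of A = 1/32 per day
Rate of B = 1/34 per day
Combined rate = 1/32 + 1/34 = 66/1088 ≈ 0.0607 per day
Days = 1 / combined rate = 1088/66
≈ 16.48 days

16.48 days


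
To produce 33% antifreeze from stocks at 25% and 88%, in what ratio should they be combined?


Let x parts of 25% mix with y parts of 88%.
25x + 88y = 33(x + y)
25x + 88y = 33x + 33y
x(25 - 33) = y(33 - 88)
x/y = (88 - 33)/(33 - 25) = 55/8
Simplify: 55:8
= 55:8

55:8


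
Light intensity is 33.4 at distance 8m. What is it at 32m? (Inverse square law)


I₁d₁² = I₂d₂²
I₂ = I₁ × (d₁/d₂)²
= 33.4 × (8/32)²
= 33.4 × 64/1024
= 2137.6/1024
= 2.0875

2.0875


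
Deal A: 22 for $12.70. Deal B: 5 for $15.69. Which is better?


Deal A: $12.70/22 = $0.5773/unit
Deal B: $15.69/5 = $3.1380/unit
A is cheaper per unit
= Deal A

Deal A


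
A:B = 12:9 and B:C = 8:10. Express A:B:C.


Match B: multiply A:B by 8 → 96:72
Multiply B:C by 9 → 72:90
Combined: 96:72:90
GCD = 6
= 16:12:15

16:12:15


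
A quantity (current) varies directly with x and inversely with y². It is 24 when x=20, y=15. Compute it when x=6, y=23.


z = k·x/y²
Solve for k using the known point: k = z·y²/x = 24×225/20 = 5400/20 = 270.0000
Now evaluate at x=6, y=23:
z = k × 6 / 529 = (5400 × 6) / (20 × 529) = 32400/10580
≈ 3.0624

3.0624


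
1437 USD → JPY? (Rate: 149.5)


Amount × rate = 1437 × 149.5
= 214831.50 JPY

214831.50 JPY


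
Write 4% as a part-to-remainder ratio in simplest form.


4% means 4 parts out of 100; remainder = 96
Part : remainder = 4:96
GCD = 4
= 1:24

1:24


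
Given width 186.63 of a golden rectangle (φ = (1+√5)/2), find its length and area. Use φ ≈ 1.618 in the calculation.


φ = (1 + √5) / 2 ≈ 1.618
Length = width × φ = 186.63 × 1.618 = 301.96734
≈ 301.97
Area = width × length = 186.63 × 301.96734 = 56356.1646642 ≈ 56356.16
= Length: 301.97, Area: 56356.16

Length: 301.97, Area: 56356.16


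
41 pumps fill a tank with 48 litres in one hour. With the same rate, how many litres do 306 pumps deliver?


Direct proportion: y/x = constant
k = 48/41 ≈ 1.1707
y₂ = k × 306 = 48 × 306 / 41 = 14688/41
≈ 358.24

358.24


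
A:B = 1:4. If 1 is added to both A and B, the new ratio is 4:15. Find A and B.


Let A = 1k, B = 4k.
(1k + 1) / (4k + 1) = 4/15
Cross-multiply: 15(1k + 1) = 4(4k + 1)
15k + 15 = 16k + 4
15k - 16k = 4 - 15
-1k = -11
k = -11/-1 = 11
A = 1×11 = 11, B = 4×11 = 44
= A = 11, B = 44

A = 11, B = 44


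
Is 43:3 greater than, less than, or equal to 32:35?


43/3 = 14.3333
32/35 = 0.9143
14.3333 > 0.9143, so 43:3 is greater
= greater than

greater than


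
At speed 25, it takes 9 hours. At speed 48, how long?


Inverse proportion: x × y = constant
k = 25 × 9 = 225
y₂ = k / 48 = 225 / 48
= 4.69

4.69


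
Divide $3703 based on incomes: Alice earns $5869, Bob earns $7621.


Total income = 5869 + 7621 = $13490
Alice: $3703 × 5869/13490 = $1611.04
Bob: $3703 × 7621/13490 = $2091.96
= Alice: $1611.04, Bob: $2091.96

Alice: $1611.04, Bob: $2091.96


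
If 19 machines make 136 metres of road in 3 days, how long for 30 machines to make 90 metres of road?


Days ∝ work / workers, so d₂ = d₁ × (m₁/m₂) × (w₂/w₁)
Workers factor (inverse): 19/30 ≈ 0.6333
Work factor (direct): 90/136 ≈ 0.6618
d₂ = 3 × 19/30 × 90/136 = (3 × 19 × 90) / (30 × 136) = 5130/4080
≈ 1.26 days

1.26 days


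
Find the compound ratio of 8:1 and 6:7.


Compound ratio = (8×6) : (1×7)
= 48:7
GCD = 1
= 48:7

48:7


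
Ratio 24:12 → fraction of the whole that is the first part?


Total parts = 24 + 12 = 36
First part: 24/36 = 2/3
= 2/3

2/3


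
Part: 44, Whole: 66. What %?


Percentage = (part / whole) × 100
= (44 / 66) × 100
≈ 66.67%

66.67%


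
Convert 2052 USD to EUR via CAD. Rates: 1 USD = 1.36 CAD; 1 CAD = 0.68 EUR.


Step 1: 2052 USD × 1.36 = 2790.72 CAD
Step 2: 2790.72 CAD × 0.68 = 1897.69 EUR
Implied rate USD→EUR = 1.36 × 0.68 = 0.9248
= 1897.69 EUR

1897.69 EUR


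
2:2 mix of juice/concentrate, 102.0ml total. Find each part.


Total parts = 2 + 2 = 4
juice: 102.0 × 2/4 = 51.0ml
concentrate: 102.0 × 2/4 = 51.0ml
= 51.0ml and 51.0ml

51.0ml and 51.0ml


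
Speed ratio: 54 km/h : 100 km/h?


Ratio = 54:100
GCD = 2
Simplified = 27:50
Time ratio (same distance) = 50:27
Speed ratio = 27:50

27:50


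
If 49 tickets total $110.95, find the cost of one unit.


Unit rate = total / quantity
= 110.95 / 49
= $2.26 per unit

$2.26 per unit


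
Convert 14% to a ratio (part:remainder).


14% means 14 parts out of 100; remainder = 86
Part : remainder = 14:86
GCD = 2
= 7:43

7:43


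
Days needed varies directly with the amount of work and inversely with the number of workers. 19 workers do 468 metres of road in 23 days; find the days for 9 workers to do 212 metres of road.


Days ∝ work / workers, so d₂ = d₁ × (m₁/m₂) × (w₂/w₁)
Workers factor (inverse): 19/9 ≈ 2.1111
Work factor (direct): 212/468 ≈ 0.4530
d₂ = 23 × 19/9 × 212/468 = (23 × 19 × 212) / (9 × 468) = 92644/4212
≈ 22.00 days

22.00 days


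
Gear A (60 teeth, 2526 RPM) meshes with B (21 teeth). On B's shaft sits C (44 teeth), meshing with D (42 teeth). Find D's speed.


Stage 1: RPM_B = RPM_A × t_A/t_B = 2526 × 60/21 = 151560/21 ≈ 7217.14
B and C share a shaft → RPM_C = RPM_B
Stage 2: RPM_D = RPM_C × t_C/t_D = RPM_A × (t_A×t_C)/(t_B×t_D)
Overall ratio = (60×44)/(21×42) = 2640/882
RPM_D = 2526 × 2640/882 = 6668640/882
≈ 7560.82 RPM

7560.82 RPM


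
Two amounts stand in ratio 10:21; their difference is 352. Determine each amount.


Let A = 10k, B = 21k.
21k - 10k = 352
11k = 352 → k = 352/11 = 32
A = 10×32 = 320, B = 21×32 = 672
= A = 320, B = 672

A = 320, B = 672


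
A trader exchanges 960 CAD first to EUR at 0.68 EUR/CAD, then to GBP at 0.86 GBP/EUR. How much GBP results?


Step 1: 960 CAD × 0.68 = 652.80 EUR
Step 2: 652.80 EUR × 0.86 = 561.41 GBP
Implied rate CAD→GBP = 0.68 × 0.86 = 0.5848
= 561.41 GBP

561.41 GBP


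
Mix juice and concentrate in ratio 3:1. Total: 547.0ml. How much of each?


Total parts = 3 + 1 = 4
juice: 547.0 × 3/4 = 410.3ml
concentrate: 547.0 × 1/4 = 136.8ml
= 410.3ml and 136.8ml

410.3ml and 136.8ml


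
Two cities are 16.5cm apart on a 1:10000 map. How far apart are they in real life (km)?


Real distance = map distance × scale
= 16.5cm × 10000
= 165000 cm = 1650.0 m
= 1.650 km

1.650 km


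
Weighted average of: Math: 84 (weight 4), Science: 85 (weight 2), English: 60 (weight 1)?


Numerator = 84×4 + 85×2 + 60×1
= 336 + 170 + 60
= 566
Total weight = 7
Weighted avg = 566/7
= 80.86

80.86


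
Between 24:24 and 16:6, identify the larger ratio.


24/24 = 1.0000
16/6 = 2.6667
1.0000 < 2.6667, so 24:24 is less
= 16:6

16:6


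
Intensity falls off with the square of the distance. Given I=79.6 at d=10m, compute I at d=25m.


I₁d₁² = I₂d₂²
I₂ = I₁ × (d₁/d₂)²
= 79.6 × (10/25)²
= 79.6 × 100/625
= 7960/625
= 12.7360

12.7360


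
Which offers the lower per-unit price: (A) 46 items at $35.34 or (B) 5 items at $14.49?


Deal A: $35.34/46 = $0.7683/unit
Deal B: $14.49/5 = $2.8980/unit
A is cheaper per unit
= Deal A

Deal A


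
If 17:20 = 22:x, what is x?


Cross multiply: 17 × x = 20 × 22
17x = 440
x = 440 / 17
= 25.88

25.88


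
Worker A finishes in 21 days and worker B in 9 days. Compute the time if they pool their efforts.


Rate of A = 1/21 per day
Rate of B = 1/9 per day
Combined rate = 1/21 + 1/9 = 30/189 ≈ 0.1587 per day
Days = 1 / combined rate = 189/30
= 6.30 days

6.30 days


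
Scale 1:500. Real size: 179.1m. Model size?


Model size = real / scale
= 179.1 / 500
= 0.3582 m

0.3582 m


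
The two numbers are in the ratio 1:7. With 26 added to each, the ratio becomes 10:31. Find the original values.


Let A = 1k, B = 7k.
(1k + 26) / (7k + 26) = 10/31
Cross-multiply: 31(1k + 26) = 10(7k + 26)
31k + 806 = 70k + 260
31k - 70k = 260 - 806
-39k = -546
k = -546/-39 = 14
A = 1×14 = 14, B = 7×14 = 98
= A = 14, B = 98

A = 14, B = 98


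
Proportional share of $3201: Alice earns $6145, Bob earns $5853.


Total income = 6145 + 5853 = $11998
Alice: $3201 × 6145/11998 = $1639.45
Bob: $3201 × 5853/11998 = $1561.55
= Alice: $1639.45, Bob: $1561.55

Alice: $1639.45, Bob: $1561.55


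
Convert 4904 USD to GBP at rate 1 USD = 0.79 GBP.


Amount × rate = 4904 × 0.79
= 3874.16 GBP

3874.16 GBP


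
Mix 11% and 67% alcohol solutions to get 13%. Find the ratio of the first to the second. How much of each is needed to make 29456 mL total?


Let x parts of 11% mix with y parts of 67%.
11x + 67y = 13(x + y)
11x + 67y = 13x + 13y
x(11 - 13) = y(13 - 67)
x/y = (67 - 13)/(13 - 11) = 54/2
Simplify: 27:1
Total parts = 28; one part = 29456/28 = 1052.00 mL
11% solution: 27×1052.00 = 28404.00 mL
67% solution: 1×1052.00 = 1052.00 mL
= ratio 27:1; 28404.00 mL and 1052.00 mL

ratio 27:1; 28404.00 mL and 1052.00 mL


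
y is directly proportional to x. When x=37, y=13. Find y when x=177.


Direct proportion: y/x = constant
k = 13/37 ≈ 0.3514
y₂ = k × 177 = 13 × 177 / 37 = 2301/37
≈ 62.19

62.19


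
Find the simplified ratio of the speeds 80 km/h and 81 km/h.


Ratio = 80:81
GCD = 1
Simplified = 80:81
Time ratio (same distance) = 81:80
Speed ratio = 80:81

80:81


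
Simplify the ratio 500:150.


GCD(500, 150) = 50
500/50 : 150/50
= 10:3

10:3


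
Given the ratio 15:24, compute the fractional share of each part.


Total parts = 15 + 24 = 39
First part: 15/39 = 5/13
Second part: 24/39 = 8/13
= 5/13 and 8/13

5/13 and 8/13


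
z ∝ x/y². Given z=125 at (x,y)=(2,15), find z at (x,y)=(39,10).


z = k·x/y²
Solve for k using the known point: k = z·y²/x = 125×225/2 = 28125/2 = 14062.5000
Now evaluate at x=39, y=10:
z = k × 39 / 100 = (28125 × 39) / (2 × 100) = 1096875/200
= 5484.3750

5484.3750


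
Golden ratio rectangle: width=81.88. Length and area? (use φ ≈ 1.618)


φ = (1 + √5) / 2 ≈ 1.618
Length = width × φ = 81.88 × 1.618 = 132.48184
≈ 132.48
Area = width × length = 81.88 × 132.48184 = 10847.6130592 ≈ 10847.61
= Length: 132.48, Area: 10847.61

Length: 132.48, Area: 10847.61


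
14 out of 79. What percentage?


Percentage = (part / whole) × 100
= (14 / 79) × 100
≈ 17.72%

17.72%


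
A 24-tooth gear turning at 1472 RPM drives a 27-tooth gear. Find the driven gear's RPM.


Gear ratio = 24:27 = 8:9
RPM_B = RPM_A × (teeth_A / teeth_B)
= 1472 × (24/27)
= 1308.4 RPM

1308.4 RPM


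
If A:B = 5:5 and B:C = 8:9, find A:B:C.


Match B: multiply A:B by 8 → 40:40
Multiply B:C by 5 → 40:45
Combined: 40:40:45
GCD = 5
= 8:8:9

8:8:9


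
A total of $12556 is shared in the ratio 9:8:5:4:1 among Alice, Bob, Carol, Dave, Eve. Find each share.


Total parts = 9 + 8 + 5 + 4 + 1 = 27
Alice: 12556 × 9/27 = 4185.33
Bob: 12556 × 8/27 = 3720.30
Carol: 12556 × 5/27 = 2325.19
Dave: 12556 × 4/27 = 1860.15
Eve: 12556 × 1/27 = 465.04
= Alice: $4185.33, Bob: $3720.30, Carol: $2325.19, Dave: $1860.15, Eve: $465.04

Alice: $4185.33, Bob: $3720.30, Carol: $2325.19, Dave: $1860.15, Eve: $465.04


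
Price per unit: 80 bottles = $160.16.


Unit rate = total / quantity
= 160.16 / 80
= $2.00 per unit

$2.00 per unit


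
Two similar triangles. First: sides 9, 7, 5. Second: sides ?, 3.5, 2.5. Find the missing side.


Scale factor = 3.5/7 = 0.5
Missing side = 9 × 0.5
= 4.5

4.5


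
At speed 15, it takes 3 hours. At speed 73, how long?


Inverse proportion: x × y = constant
k = 15 × 3 = 45
y₂ = k / 73 = 45 / 73
= 0.62

0.62


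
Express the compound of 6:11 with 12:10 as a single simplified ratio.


Compound ratio = (6×12) : (11×10)
= 72:110
GCD = 2
= 36:55

36:55


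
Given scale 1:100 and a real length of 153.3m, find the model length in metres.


Model size = real / scale
= 153.3 / 100
= 1.5330 m

1.5330 m


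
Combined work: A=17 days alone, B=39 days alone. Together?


Rate of A = 1/17 per day
Rate of B = 1/39 per day
Combined rate = 1/17 + 1/39 = 56/663 ≈ 0.0845 per day
Days = 1 / combined rate = 663/56
≈ 11.84 days

11.84 days


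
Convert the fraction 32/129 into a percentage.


Percentage = (part / whole) × 100
= (32 / 129) × 100
≈ 24.81%

24.81%


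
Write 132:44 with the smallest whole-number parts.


GCD(132, 44) = 44
132/44 : 44/44
= 3:1

3:1


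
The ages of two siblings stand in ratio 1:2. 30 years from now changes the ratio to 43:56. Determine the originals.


Let A = 1k, B = 2k.
(1k + 30) / (2k + 30) = 43/56
Cross-multiply: 56(1k + 30) = 43(2k + 30)
56k + 1680 = 86k + 1290
56k - 86k = 1290 - 1680
-30k = -390
k = -390/-30 = 13
A = 1×13 = 13, B = 2×13 = 26
= A = 13, B = 26

A = 13, B = 26


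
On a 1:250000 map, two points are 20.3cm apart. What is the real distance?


Real distance = map distance × scale
= 20.3cm × 250000
= 5075000 cm = 50750.0 m
= 50.750 km

50.750 km


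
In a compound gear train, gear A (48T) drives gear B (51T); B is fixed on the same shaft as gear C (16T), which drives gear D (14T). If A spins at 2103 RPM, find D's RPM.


Stage 1: RPM_B = RPM_A × t_A/t_B = 2103 × 48/51 = 100944/51 ≈ 1979.29
B and C share a shaft → RPM_C = RPM_B
Stage 2: RPM_D = RPM_C × t_C/t_D = RPM_A × (t_A×t_C)/(t_B×t_D)
Overall ratio = (48×16)/(51×14) = 768/714
RPM_D = 2103 × 768/714 = 1615104/714
≈ 2262.05 RPM

2262.05 RPM


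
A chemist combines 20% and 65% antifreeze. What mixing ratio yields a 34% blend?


Let x parts of 20% mix with y parts of 65%.
20x + 65y = 34(x + y)
20x + 65y = 34x + 34y
x(20 - 34) = y(34 - 65)
x/y = (65 - 34)/(34 - 20) = 31/14
Simplify: 31:14
= 31:14

31:14


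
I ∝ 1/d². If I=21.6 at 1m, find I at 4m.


I₁d₁² = I₂d₂²
I₂ = I₁ × (d₁/d₂)²
= 21.6 × (1/4)²
= 21.6 × 1/16
= 21.6/16
= 1.3500

1.3500


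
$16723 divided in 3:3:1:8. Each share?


Total parts = 3 + 3 + 1 + 8 = 15
Part 1: 16723 × 3/15 = 3344.60
Part 2: 16723 × 3/15 = 3344.60
Part 3: 16723 × 1/15 = 1114.87
Part 4: 16723 × 8/15 = 8918.93
= Part 1: $3344.60, Part 2: $3344.60, Part 3: $1114.87, Part 4: $8918.93

Part 1: $3344.60, Part 2: $3344.60, Part 3: $1114.87, Part 4: $8918.93


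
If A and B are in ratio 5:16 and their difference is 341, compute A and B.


Let A = 5k, B = 16k.
16k - 5k = 341
11k = 341 → k = 341/11 = 31
A = 5×31 = 155, B = 16×31 = 496
= A = 155, B = 496

A = 155, B = 496


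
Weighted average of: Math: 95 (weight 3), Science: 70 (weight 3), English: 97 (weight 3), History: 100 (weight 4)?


Numerator = 95×3 + 70×3 + 97×3 + 100×4
= 285 + 210 + 291 + 400
= 1186
Total weight = 13
Weighted avg = 1186/13
= 91.23

91.23


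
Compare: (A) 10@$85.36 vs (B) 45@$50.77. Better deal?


Deal A: $85.36/10 = $8.5360/unit
Deal B: $50.77/45 = $1.1282/unit
B is cheaper per unit
= Deal B

Deal B


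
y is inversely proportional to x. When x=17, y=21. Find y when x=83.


Inverse proportion: x × y = constant
k = 17 × 21 = 357
y₂ = k / 83 = 357 / 83
= 4.30

4.30


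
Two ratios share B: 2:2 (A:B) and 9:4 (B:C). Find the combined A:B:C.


Match B: multiply A:B by 9 → 18:18
Multiply B:C by 2 → 18:8
Combined: 18:18:8
GCD = 2
= 9:9:4

9:9:4


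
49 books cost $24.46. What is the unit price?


Unit rate = total / quantity
= 24.46 / 49
= $0.50 per unit

$0.50 per unit


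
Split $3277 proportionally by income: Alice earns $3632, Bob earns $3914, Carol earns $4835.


Total income = 3632 + 3914 + 4835 = $12381
Alice: $3277 × 3632/12381 = $961.32
Bob: $3277 × 3914/12381 = $1035.96
Carol: $3277 × 4835/12381 = $1279.73
= Alice: $961.32, Bob: $1035.96, Carol: $1279.73

Alice: $961.32, Bob: $1035.96, Carol: $1279.73


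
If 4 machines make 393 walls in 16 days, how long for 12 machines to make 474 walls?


Days ∝ work / workers, so d₂ = d₁ × (m₁/m₂) × (w₂/w₁)
Workers factor (inverse): 4/12 ≈ 0.3333
Work factor (direct): 474/393 ≈ 1.2061
d₂ = 16 × 4/12 × 474/393 = (16 × 4 × 474) / (12 × 393) = 30336/4716
≈ 6.43 days

6.43 days


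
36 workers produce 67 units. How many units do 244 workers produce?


Direct proportion: y/x = constant
k = 67/36 ≈ 1.8611
y₂ = k × 244 = 67 × 244 / 36 = 16348/36
≈ 454.11

454.11


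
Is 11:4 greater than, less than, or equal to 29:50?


11/4 = 2.7500
29/50 = 0.5800
2.7500 > 0.5800, so 11:4 is greater
= greater than

greater than


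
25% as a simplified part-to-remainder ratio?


25% means 25 parts out of 100; remainder = 75
Part : remainder = 25:75
GCD = 25
= 1:3

1:3


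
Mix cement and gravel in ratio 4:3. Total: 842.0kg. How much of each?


Total parts = 4 + 3 = 7
cement: 842.0 × 4/7 = 481.1kg
gravel: 842.0 × 3/7 = 360.9kg
= 481.1kg and 360.9kg

481.1kg and 360.9kg


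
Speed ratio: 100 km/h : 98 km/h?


Ratio = 100:98
GCD = 2
Simplified = 50:49
Time ratio (same distance) = 49:50
Speed ratio = 50:49

50:49


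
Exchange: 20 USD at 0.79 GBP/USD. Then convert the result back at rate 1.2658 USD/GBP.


Amount × rate = 20 × 0.79 = 15.80 GBP
Round-trip: 15.80 × 1.2658 = 20.00 USD
= 15.80 GBP, then 20.00 USD

15.80 GBP, then 20.00 USD


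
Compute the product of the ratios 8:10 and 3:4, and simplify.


Compound ratio = (8×3) : (10×4)
= 24:40
GCD = 8
= 3:5

3:5


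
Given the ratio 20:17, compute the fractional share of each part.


Total parts = 20 + 17 = 37
First part: 20/37 = 20/37
Second part: 17/37 = 17/37
= 20/37 and 17/37

20/37 and 17/37


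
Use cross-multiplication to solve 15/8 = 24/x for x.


Cross multiply: 15 × x = 8 × 24
15x = 192
x = 192 / 15
= 12.80

12.80


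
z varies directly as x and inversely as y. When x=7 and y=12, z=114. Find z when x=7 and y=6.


z = k·x/y
Solve for k using the known point: k = z·y/x = 114×12/7 = 1368/7 ≈ 195.4286
Now evaluate at x=7, y=6:
z = k × 7 / 6 = (1368 × 7) / (7 × 6) = 9576/42
= 228.0000

228.0000


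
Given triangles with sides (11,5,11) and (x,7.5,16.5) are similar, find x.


Scale factor = 7.5/5 = 1.5
Missing side = 11 × 1.5
= 16.5

16.5


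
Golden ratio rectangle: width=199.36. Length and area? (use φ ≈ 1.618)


φ = (1 + √5) / 2 ≈ 1.618
Length = width × φ = 199.36 × 1.618 = 322.56448
≈ 322.56
Area = width × length = 199.36 × 322.56448 = 64306.4547328 ≈ 64306.45
= Length: 322.56, Area: 64306.45

Length: 322.56, Area: 64306.45


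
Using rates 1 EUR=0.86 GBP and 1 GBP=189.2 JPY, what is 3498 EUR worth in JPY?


Step 1: 3498 EUR × 0.86 = 3008.28 GBP
Step 2: 3008.28 GBP × 189.2 = 569166.58 JPY
Implied rate EUR→JPY = 0.86 × 189.2 = 162.7120
= 569166.58 JPY

569166.58 JPY


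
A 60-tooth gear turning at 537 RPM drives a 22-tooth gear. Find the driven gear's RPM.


Gear ratio = 60:22 = 30:11
RPM_B = RPM_A × (teeth_A / teeth_B)
= 537 × (60/22)
= 1464.5 RPM

1464.5 RPM


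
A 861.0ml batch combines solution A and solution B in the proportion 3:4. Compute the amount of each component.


Total parts = 3 + 4 = 7
solution A: 861.0 × 3/7 = 369.0ml
solution B: 861.0 × 4/7 = 492.0ml
= 369.0ml and 492.0ml

369.0ml and 492.0ml


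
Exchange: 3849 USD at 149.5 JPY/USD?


Amount × rate = 3849 × 149.5
= 575425.50 JPY

575425.50 JPY


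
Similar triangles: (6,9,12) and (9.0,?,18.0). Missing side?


Scale factor = 9.0/6 = 1.5
Missing side = 9 × 1.5
= 13.5

13.5


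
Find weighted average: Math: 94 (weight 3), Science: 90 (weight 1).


Numerator = 94×3 + 90×1
= 282 + 90
= 372
Total weight = 4
Weighted avg = 372/4
= 93.00

93.00


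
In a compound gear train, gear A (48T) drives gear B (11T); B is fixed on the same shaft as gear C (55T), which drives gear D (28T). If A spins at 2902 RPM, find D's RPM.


Stage 1: RPM_B = RPM_A × t_A/t_B = 2902 × 48/11 = 139296/11 ≈ 12663.27
B and C share a shaft → RPM_C = RPM_B
Stage 2: RPM_D = RPM_C × t_C/t_D = RPM_A × (t_A×t_C)/(t_B×t_D)
Overall ratio = (48×55)/(11×28) = 2640/308
RPM_D = 2902 × 2640/308 = 7661280/308
≈ 24874.29 RPM

24874.29 RPM


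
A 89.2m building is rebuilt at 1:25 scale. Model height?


Model size = real / scale
= 89.2 / 25
= 3.5680 m

3.5680 m


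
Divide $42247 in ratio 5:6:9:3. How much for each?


Total parts = 5 + 6 + 9 + 3 = 23
Part 1: 42247 × 5/23 = 9184.13
Part 2: 42247 × 6/23 = 11020.96
Part 3: 42247 × 9/23 = 16531.43
Part 4: 42247 × 3/23 = 5510.48
= Part 1: $9184.13, Part 2: $11020.96, Part 3: $16531.43, Part 4: $5510.48

Part 1: $9184.13, Part 2: $11020.96, Part 3: $16531.43, Part 4: $5510.48


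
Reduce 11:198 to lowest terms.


GCD(11, 198) = 11
11/11 : 198/11
= 1:18

1:18


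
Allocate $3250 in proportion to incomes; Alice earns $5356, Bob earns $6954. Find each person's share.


Total income = 5356 + 6954 = $12310
Alice: $3250 × 5356/12310 = $1414.05
Bob: $3250 × 6954/12310 = $1835.95
= Alice: $1414.05, Bob: $1835.95

Alice: $1414.05, Bob: $1835.95


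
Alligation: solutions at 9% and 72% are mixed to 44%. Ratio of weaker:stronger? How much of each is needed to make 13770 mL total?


Let x parts of 9% mix with y parts of 72%.
9x + 72y = 44(x + y)
9x + 72y = 44x + 44y
x(9 - 44) = y(44 - 72)
x/y = (72 - 44)/(44 - 9) = 28/35
Simplify: 4:5
Total parts = 9; one part = 13770/9 = 1530.00 mL
9% solution: 4×1530.00 = 6120.00 mL
72% solution: 5×1530.00 = 7650.00 mL
= ratio 4:5; 6120.00 mL and 7650.00 mL

ratio 4:5; 6120.00 mL and 7650.00 mL


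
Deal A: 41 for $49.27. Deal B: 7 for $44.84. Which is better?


Deal A: $49.27/41 = $1.2017/unit
Deal B: $44.84/7 = $6.4057/unit
A is cheaper per unit
= Deal A

Deal A


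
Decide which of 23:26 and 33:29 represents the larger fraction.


23/26 = 0.8846
33/29 = 1.1379
0.8846 < 1.1379, so 23:26 is less
= 33:29

33:29


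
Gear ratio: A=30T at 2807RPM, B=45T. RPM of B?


Gear ratio = 30:45 = 2:3
RPM_B = RPM_A × (teeth_A / teeth_B)
= 2807 × (30/45)
= 1871.3 RPM

1871.3 RPM


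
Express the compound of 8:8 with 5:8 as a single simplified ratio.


Compound ratio = (8×5) : (8×8)
= 40:64
GCD = 8
= 5:8

5:8


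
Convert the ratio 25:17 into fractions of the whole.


Total parts = 25 + 17 = 42
First part: 25/42 = 25/42
Second part: 17/42 = 17/42
= 25/42 and 17/42

25/42 and 17/42


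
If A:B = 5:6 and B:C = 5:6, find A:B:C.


Match B: multiply A:B by 5 → 25:30
Multiply B:C by 6 → 30:36
Combined: 25:30:36
GCD = 1
= 25:30:36

25:30:36


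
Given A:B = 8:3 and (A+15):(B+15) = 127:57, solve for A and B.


Let A = 8k, B = 3k.
(8k + 15) / (3k + 15) = 127/57
Cross-multiply: 57(8k + 15) = 127(3k + 15)
456k + 855 = 381k + 1905
456k - 381k = 1905 - 855
75k = 1050
k = 1050/75 = 14
A = 8×14 = 112, B = 3×14 = 42
= A = 112, B = 42

A = 112, B = 42


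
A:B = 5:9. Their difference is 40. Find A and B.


Let A = 5k, B = 9k.
9k - 5k = 40
4k = 40 → k = 40/4 = 10
A = 5×10 = 50, B = 9×10 = 90
= A = 50, B = 90

A = 50, B = 90


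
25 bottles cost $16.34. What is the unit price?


Unit rate = total / quantity
= 16.34 / 25
= $0.65 per unit

$0.65 per unit


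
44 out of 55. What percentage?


Percentage = (part / whole) × 100
= (44 / 55) × 100
= 80.00%

80.00%


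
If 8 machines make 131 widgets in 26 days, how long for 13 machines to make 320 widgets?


Days ∝ work / workers, so d₂ = d₁ × (m₁/m₂) × (w₂/w₁)
Workers factor (inverse): 8/13 ≈ 0.6154
Work factor (direct): 320/131 ≈ 2.4427
d₂ = 26 × 8/13 × 320/131 = (26 × 8 × 320) / (13 × 131) = 66560/1703
≈ 39.08 days

39.08 days


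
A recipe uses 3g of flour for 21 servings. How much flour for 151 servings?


Direct proportion: y/x = constant
k = 3/21 ≈ 0.1429
y₂ = k × 151 = 3 × 151 / 21 = 453/21
≈ 21.57

21.57


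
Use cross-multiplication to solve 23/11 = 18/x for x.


Cross multiply: 23 × x = 11 × 18
23x = 198
x = 198 / 23
= 8.61

8.61


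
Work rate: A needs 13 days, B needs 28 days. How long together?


Rate of A = 1/13 per day
Rate of B = 1/28 per day
Combined rate = 1/13 + 1/28 = 41/364 ≈ 0.1126 per day
Days = 1 / combined rate = 364/41
≈ 8.88 days

8.88 days


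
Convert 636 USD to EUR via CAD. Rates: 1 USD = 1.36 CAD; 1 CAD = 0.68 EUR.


Step 1: 636 USD × 1.36 = 864.96 CAD
Step 2: 864.96 CAD × 0.68 = 588.17 EUR
Implied rate USD→EUR = 1.36 × 0.68 = 0.9248
= 588.17 EUR

588.17 EUR


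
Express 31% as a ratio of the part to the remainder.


31% means 31 parts out of 100; remainder = 69
Part : remainder = 31:69
GCD = 1
= 31:69

31:69


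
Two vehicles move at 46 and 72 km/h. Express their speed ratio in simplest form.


Ratio = 46:72
GCD = 2
Simplified = 23:36
Time ratio (same distance) = 36:23
Speed ratio = 23:36

23:36


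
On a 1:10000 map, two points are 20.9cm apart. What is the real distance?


Real distance = map distance × scale
= 20.9cm × 10000
= 209000 cm = 2090.0 m
= 2.090 km

2.090 km


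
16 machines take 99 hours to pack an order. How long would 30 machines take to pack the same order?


Inverse proportion: x × y = constant
k = 16 × 99 = 1584
y₂ = k / 30 = 1584 / 30
= 52.80

52.80


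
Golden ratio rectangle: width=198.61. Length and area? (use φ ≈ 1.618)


φ = (1 + √5) / 2 ≈ 1.618
Length = width × φ = 198.61 × 1.618 = 321.35098
≈ 321.35
Area = width × length = 198.61 × 321.35098 = 63823.5181378 ≈ 63823.52
= Length: 321.35, Area: 63823.52

Length: 321.35, Area: 63823.52


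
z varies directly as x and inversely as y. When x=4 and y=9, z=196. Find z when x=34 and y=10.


z = k·x/y
Solve for k using the known point: k = z·y/x = 196×9/4 = 1764/4 = 441.0000
Now evaluate at x=34, y=10:
z = k × 34 / 10 = (1764 × 34) / (4 × 10) = 59976/40
= 1499.4000

1499.4000


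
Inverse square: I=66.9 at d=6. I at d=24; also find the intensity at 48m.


I₁d₁² = I₂d₂²
I at 24m = 66.9 × (6/24)² = 66.9 × 36/576 = 2408.4/576 ≈ 4.1813
I at 48m = 66.9 × (6/48)² = 66.9 × 36/2304 = 2408.4/2304 ≈ 1.0453
= 4.1813 and 1.0453

4.1813 and 1.0453


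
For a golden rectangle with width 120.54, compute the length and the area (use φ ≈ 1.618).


φ = (1 + √5) / 2 ≈ 1.618
Length = width × φ = 120.54 × 1.618 = 195.03372
≈ 195.03
Area = width × length = 120.54 × 195.03372 = 23509.3646088 ≈ 23509.36
= Length: 195.03, Area: 23509.36

Length: 195.03, Area: 23509.36


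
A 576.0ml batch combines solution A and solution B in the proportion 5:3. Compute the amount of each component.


Total parts = 5 + 3 = 8
solution A: 576.0 × 5/8 = 360.0ml
solution B: 576.0 × 3/8 = 216.0ml
= 360.0ml and 216.0ml

360.0ml and 216.0ml


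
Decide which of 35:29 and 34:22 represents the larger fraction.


35/29 = 1.2069
34/22 = 1.5455
1.2069 < 1.5455, so 35:29 is less
= 34:22

34:22


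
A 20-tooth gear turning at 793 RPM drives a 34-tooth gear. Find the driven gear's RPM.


Gear ratio = 20:34 = 10:17
RPM_B = RPM_A × (teeth_A / teeth_B)
= 793 × (20/34)
= 466.5 RPM

466.5 RPM


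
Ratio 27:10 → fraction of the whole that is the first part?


Total parts = 27 + 10 = 37
First part: 27/37 = 27/37
= 27/37

27/37


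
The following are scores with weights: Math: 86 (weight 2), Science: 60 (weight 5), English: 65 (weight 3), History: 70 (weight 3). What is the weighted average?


Numerator = 86×2 + 60×5 + 65×3 + 70×3
= 172 + 300 + 195 + 210
= 877
Total weight = 13
Weighted avg = 877/13
= 67.46

67.46


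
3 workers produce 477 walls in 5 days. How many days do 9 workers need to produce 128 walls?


Days ∝ work / workers, so d₂ = d₁ × (m₁/m₂) × (w₂/w₁)
Workers factor (inverse): 3/9 ≈ 0.3333
Work factor (direct): 128/477 ≈ 0.2683
d₂ = 5 × 3/9 × 128/477 = (5 × 3 × 128) / (9 × 477) = 1920/4293
≈ 0.45 days

0.45 days


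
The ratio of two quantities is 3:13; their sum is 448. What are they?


Let A = 3k, B = 13k.
3k + 13k = 448
16k = 448 → k = 448/16 = 28
A = 3×28 = 84, B = 13×28 = 364
= A = 84, B = 364

A = 84, B = 364
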